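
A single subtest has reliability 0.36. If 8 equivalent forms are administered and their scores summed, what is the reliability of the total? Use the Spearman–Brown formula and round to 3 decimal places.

0.818

ρ_k = kρ / (1 + (k−1)ρ) = 8·0.36 / (1 + 7·0.36) = 2.880 / 3.520 = 0.818.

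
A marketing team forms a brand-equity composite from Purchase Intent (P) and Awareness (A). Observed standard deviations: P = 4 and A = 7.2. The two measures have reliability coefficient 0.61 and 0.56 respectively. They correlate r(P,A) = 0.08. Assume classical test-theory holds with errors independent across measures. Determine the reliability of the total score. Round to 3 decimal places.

0.599

Var(P+A) = 4² + 7.2² + 2·[4·7.2·0.08] = 67.84 + 4.608 = 72.448.
Because errors are independent across components, Cov(Tᵢ,Tⱼ) = Cov(Xᵢ,Xⱼ); the off-diagonal part of the true-score variance is the same as above.
True-score variance = [4²·0.61 + 7.2²·0.56] + 4.608 = 38.7904 + 4.608 = 43.3984.
Reliability = 43.3984 / 72.448 = 0.599.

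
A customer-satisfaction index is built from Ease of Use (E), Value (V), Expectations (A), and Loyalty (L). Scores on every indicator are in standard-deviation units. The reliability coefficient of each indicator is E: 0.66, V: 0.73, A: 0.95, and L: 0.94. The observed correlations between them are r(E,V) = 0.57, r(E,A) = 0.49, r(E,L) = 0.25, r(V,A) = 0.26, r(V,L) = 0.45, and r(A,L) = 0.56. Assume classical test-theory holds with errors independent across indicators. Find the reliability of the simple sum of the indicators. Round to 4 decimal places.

0.9214

Var(E+V+A+L) = 4 + 2·[0.57 + 0.49 + 0.25 + 0.26 + 0.45 + 0.56] = 4 + 5.16 = 9.16.
Under uncorrelated errors the observed covariances equal the true-score covariances, so only the own-variance terms attenuate.
True-score variance = [0.66 + 0.73 + 0.95 + 0.94] + 5.16 = 3.28 + 5.16 = 8.44.
Reliability = 8.44 / 9.16 = 0.9214.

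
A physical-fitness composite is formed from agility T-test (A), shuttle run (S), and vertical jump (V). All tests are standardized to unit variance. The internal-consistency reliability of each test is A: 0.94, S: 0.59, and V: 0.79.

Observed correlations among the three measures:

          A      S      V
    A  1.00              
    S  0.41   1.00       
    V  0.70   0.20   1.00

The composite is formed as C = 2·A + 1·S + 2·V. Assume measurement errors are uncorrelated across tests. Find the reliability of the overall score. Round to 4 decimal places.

Var(C) = 2² + 1 + 2² + 2·[2·0.41 + 4·0.70 + 2·0.20] = 9 + 8.04 = 17.04.
Because errors are independent across components, Cov(Tᵢ,Tⱼ) = Cov(Xᵢ,Xⱼ); the off-diagonal part of the true-score variance is the same as above.
True-score variance = [2²·0.94 + 0.59 + 2²·0.79] + 8.04 = 7.51 + 8.04 = 15.55.
Reliability = 15.55 / 17.04 = 0.9126.

0.9126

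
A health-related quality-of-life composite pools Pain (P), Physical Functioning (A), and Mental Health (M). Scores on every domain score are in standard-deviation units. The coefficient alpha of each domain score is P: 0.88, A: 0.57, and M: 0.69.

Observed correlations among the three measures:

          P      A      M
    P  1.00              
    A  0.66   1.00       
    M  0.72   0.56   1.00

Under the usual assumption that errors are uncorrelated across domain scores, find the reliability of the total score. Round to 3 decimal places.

0.875

Var(P+A+M) = 3 + 2·[0.66 + 0.72 + 0.56] = 3 + 3.88 = 6.88.
Under uncorrelated errors the observed covariances equal the true-score covariances, so only the own-variance terms attenuate.
True-score variance = [0.88 + 0.57 + 0.69] + 3.88 = 2.14 + 3.88 = 6.02.
Reliability = 6.02 / 6.88 = 0.875.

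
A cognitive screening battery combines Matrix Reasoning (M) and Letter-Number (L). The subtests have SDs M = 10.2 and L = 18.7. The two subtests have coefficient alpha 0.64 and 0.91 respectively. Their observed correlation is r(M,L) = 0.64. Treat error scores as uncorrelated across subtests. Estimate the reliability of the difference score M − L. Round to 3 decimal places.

0.671

Var(M−L) = 10.2² + 18.7² − 2·10.2·18.7·0.64 = 453.73 − 244.147 = 209.583.
Under uncorrelated errors the observed covariances equal the true-score covariances, so only the own-variance terms attenuate.
True-score variance = [10.2²·0.64 + 18.7²·0.91] − 244.147 = 384.803 − 244.147 = 140.656.
Reliability = 140.656 / 209.583 = 0.671.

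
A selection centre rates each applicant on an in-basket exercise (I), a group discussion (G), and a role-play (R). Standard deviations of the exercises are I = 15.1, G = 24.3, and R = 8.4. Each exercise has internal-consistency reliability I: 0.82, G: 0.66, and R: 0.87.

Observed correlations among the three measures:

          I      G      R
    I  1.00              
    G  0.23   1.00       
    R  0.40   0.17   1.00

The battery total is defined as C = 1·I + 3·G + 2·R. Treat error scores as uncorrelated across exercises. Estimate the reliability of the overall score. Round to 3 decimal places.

0.729

Var(C) = 15.1² + 3²·24.3² + 2²·8.4² + 2·[3·15.1·24.3·0.23 + 2·15.1·8.4·0.40 + 6·24.3·8.4·0.17] = 5824.66 + 1125.71 = 6950.37.
Under uncorrelated errors the observed covariances equal the true-score covariances, so only the own-variance terms attenuate.
True-score variance = [15.1²·0.82 + 3²·24.3²·0.66 + 2²·8.4²·0.87] + 1125.71 = 3940.03 + 1125.71 = 5065.74.
Reliability = 5065.74 / 6950.37 = 0.729.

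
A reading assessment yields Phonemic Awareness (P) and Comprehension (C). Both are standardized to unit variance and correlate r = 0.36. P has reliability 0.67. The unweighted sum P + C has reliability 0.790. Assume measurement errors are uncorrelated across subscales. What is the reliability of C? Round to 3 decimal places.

Var(P+C) = 2 + 2·0.36 = 2.720.
True-score variance = ρ_P + ρ_C + 2·0.36, so 0.790 = (0.67 + ρ_C + 0.72) / 2.720.
ρ_C = 0.790·2.720 − 0.67 − 0.72 = 0.759.

0.759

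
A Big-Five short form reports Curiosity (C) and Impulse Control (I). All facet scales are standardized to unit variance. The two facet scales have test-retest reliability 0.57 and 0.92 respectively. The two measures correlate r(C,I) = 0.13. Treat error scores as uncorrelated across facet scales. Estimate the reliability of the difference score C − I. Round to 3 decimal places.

Var(C−I) = 1 + 1 − 2·0.13 = 2 − 0.26 = 1.74.
Because errors are independent across components, Cov(Tᵢ,Tⱼ) = Cov(Xᵢ,Xⱼ); the off-diagonal part of the true-score variance is the same as above.
True-score variance = [0.57 + 0.92] − 0.26 = 1.49 − 0.26 = 1.23.
Reliability = 1.23 / 1.74 = 0.707.

0.707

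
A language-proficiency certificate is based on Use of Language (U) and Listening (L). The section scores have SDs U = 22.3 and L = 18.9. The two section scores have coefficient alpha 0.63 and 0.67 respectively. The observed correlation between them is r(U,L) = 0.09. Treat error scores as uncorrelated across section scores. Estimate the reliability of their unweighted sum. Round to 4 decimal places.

Var(U+L) = 22.3² + 18.9² + 2·[22.3·18.9·0.09] = 854.5 + 75.8646 = 930.365.
Because errors are independent across components, Cov(Tᵢ,Tⱼ) = Cov(Xᵢ,Xⱼ); the off-diagonal part of the true-score variance is the same as above.
True-score variance = [22.3²·0.63 + 18.9²·0.67] + 75.8646 = 552.623 + 75.8646 = 628.488.
Reliability = 628.488 / 930.365 = 0.6755.

0.6755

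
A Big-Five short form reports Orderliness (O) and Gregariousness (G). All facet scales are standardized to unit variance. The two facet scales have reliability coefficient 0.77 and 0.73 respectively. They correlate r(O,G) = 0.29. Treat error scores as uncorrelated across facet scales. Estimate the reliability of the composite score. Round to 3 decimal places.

0.806

Var(O+G) = 2 + 2·[0.29] = 2 + 0.58 = 2.58.
Because errors are independent across components, Cov(Tᵢ,Tⱼ) = Cov(Xᵢ,Xⱼ); the off-diagonal part of the true-score variance is the same as above.
True-score variance = [0.77 + 0.73] + 0.58 = 1.5 + 0.58 = 2.08.
Reliability = 2.08 / 2.58 = 0.806.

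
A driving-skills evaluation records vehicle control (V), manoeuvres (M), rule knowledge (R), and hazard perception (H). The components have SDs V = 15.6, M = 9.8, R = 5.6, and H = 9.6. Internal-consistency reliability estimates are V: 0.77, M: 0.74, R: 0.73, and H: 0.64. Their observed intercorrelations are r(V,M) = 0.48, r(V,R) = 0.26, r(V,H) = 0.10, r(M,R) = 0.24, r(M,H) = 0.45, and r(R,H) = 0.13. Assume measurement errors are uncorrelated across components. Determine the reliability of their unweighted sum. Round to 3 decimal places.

Var(V+M+R+H) = 15.6² + 9.8² + 5.6² + 9.6² + 2·[15.6·9.8·0.48 + 15.6·5.6·0.26 + 15.6·9.6·0.10 + 9.8·5.6·0.24 + 9.8·9.6·0.45 + 5.6·9.6·0.13] = 462.92 + 347.136 = 810.056.
With uncorrelated errors the cross-covariances are all true-score covariance, so they carry over unchanged; only the diagonal terms shrink to ρᵢσᵢ².
True-score variance = [15.6²·0.77 + 9.8²·0.74 + 5.6²·0.73 + 9.6²·0.64] + 347.136 = 340.332 + 347.136 = 687.468.
Reliability = 687.468 / 810.056 = 0.849.

0.849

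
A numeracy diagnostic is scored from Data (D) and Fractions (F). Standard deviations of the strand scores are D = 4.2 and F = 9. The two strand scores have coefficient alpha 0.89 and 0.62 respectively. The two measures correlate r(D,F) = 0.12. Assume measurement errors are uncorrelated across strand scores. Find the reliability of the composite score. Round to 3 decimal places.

0.696

Var(D+F) = 4.2² + 9² + 2·[4.2·9·0.12] = 98.64 + 9.072 = 107.712.
With uncorrelated errors the cross-covariances are all true-score covariance, so they carry over unchanged; only the diagonal terms shrink to ρᵢσᵢ².
True-score variance = [4.2²·0.89 + 9²·0.62] + 9.072 = 65.9196 + 9.072 = 74.9916.
Reliability = 74.9916 / 107.712 = 0.696.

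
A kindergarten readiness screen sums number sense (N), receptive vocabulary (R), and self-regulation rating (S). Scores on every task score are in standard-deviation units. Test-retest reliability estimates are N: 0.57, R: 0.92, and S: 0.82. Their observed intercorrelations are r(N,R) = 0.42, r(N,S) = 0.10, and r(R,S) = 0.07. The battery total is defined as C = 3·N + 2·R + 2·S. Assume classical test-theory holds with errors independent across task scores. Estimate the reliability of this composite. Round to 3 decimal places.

Var(C) = 3² + 2² + 2² + 2·[6·0.42 + 6·0.10 + 4·0.07] = 17 + 6.8 = 23.8.
Because errors are independent across components, Cov(Tᵢ,Tⱼ) = Cov(Xᵢ,Xⱼ); the off-diagonal part of the true-score variance is the same as above.
True-score variance = [3²·0.57 + 2²·0.92 + 2²·0.82] + 6.8 = 12.09 + 6.8 = 18.89.
Reliability = 18.89 / 23.8 = 0.794.

0.794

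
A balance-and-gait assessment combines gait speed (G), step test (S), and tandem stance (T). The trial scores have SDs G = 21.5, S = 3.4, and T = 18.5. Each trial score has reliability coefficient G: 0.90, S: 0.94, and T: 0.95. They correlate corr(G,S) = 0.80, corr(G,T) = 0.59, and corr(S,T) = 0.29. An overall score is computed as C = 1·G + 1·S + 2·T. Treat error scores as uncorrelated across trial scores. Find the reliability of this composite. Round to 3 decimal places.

0.961

Var(C) = 21.5² + 3.4² + 2²·18.5² + 2·[21.5·3.4·0.80 + 2·21.5·18.5·0.59 + 2·3.4·18.5·0.29] = 1842.81 + 1128.61 = 2971.42.
Because errors are independent across components, Cov(Tᵢ,Tⱼ) = Cov(Xᵢ,Xⱼ); the off-diagonal part of the true-score variance is the same as above.
True-score variance = [21.5²·0.90 + 3.4²·0.94 + 2²·18.5²·0.95] + 1128.61 = 1727.44 + 1128.61 = 2856.06.
Reliability = 2856.06 / 2971.42 = 0.961.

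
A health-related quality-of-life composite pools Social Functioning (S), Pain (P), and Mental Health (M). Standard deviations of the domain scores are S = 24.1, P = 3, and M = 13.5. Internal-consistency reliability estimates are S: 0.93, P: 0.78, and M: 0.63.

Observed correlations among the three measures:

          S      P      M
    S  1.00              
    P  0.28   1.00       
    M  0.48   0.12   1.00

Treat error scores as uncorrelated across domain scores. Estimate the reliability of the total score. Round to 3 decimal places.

0.903

Var(S+P+M) = 24.1² + 3² + 13.5² + 2·[24.1·3·0.28 + 24.1·13.5·0.48 + 3·13.5·0.12] = 772.06 + 362.544 = 1134.6.
Under uncorrelated errors the observed covariances equal the true-score covariances, so only the own-variance terms attenuate.
True-score variance = [24.1²·0.93 + 3²·0.78 + 13.5²·0.63] + 362.544 = 661.991 + 362.544 = 1024.53.
Reliability = 1024.53 / 1134.6 = 0.903.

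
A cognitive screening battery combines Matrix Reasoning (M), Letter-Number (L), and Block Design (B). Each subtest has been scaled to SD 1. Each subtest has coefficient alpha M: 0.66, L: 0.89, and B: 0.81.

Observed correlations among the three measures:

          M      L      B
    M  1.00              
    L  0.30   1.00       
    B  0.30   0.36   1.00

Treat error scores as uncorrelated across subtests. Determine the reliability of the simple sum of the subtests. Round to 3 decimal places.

Var(M+L+B) = 3 + 2·[0.30 + 0.30 + 0.36] = 3 + 1.92 = 4.92.
With uncorrelated errors the cross-covariances are all true-score covariance, so they carry over unchanged; only the diagonal terms shrink to ρᵢσᵢ².
True-score variance = [0.66 + 0.89 + 0.81] + 1.92 = 2.36 + 1.92 = 4.28.
Reliability = 4.28 / 4.92 = 0.870.

0.870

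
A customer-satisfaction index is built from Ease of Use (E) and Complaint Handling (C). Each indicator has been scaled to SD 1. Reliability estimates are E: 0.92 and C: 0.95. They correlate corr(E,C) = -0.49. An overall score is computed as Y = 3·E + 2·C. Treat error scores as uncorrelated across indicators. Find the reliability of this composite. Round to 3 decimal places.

Var(Y) = 3² + 2² + 2·[6·(-0.49)] = 13 − 5.88 = 7.12.
Because errors are independent across components, Cov(Tᵢ,Tⱼ) = Cov(Xᵢ,Xⱼ); the off-diagonal part of the true-score variance is the same as above.
True-score variance = [3²·0.92 + 2²·0.95] − 5.88 = 12.08 − 5.88 = 6.2.
Reliability = 6.2 / 7.12 = 0.871.

0.871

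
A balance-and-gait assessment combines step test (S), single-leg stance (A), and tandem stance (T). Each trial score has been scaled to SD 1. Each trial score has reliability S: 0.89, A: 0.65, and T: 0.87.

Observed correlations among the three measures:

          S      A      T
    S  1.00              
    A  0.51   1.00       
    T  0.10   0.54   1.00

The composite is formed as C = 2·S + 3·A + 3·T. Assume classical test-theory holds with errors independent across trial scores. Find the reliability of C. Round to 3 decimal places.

0.878

Var(C) = 2² + 3² + 3² + 2·[6·0.51 + 6·0.10 + 9·0.54] = 22 + 17.04 = 39.04.
With uncorrelated errors the cross-covariances are all true-score covariance, so they carry over unchanged; only the diagonal terms shrink to ρᵢσᵢ².
True-score variance = [2²·0.89 + 3²·0.65 + 3²·0.87] + 17.04 = 17.24 + 17.04 = 34.28.
Reliability = 34.28 / 39.04 = 0.878.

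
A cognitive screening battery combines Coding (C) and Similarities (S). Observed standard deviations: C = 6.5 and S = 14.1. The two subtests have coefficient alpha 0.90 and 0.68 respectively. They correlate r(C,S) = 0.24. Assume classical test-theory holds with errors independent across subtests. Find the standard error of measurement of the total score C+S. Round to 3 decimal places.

8.237

Var(total) = 241.06 + 43.992 = 285.052.
True-score variance = 173.216 + 43.992 = 217.208, so reliability = 0.7620.
Error variance = 285.052 − 217.208 = 67.8442; SEM = √67.8442 = 8.237.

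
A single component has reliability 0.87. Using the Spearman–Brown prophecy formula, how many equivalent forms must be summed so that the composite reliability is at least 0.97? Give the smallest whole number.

k ≥ ρ*(1−ρ₁)/(ρ₁(1−ρ*)) = 0.97·0.13 / (0.87·0.03) = 4.831.
Smallest integer k = 5.

5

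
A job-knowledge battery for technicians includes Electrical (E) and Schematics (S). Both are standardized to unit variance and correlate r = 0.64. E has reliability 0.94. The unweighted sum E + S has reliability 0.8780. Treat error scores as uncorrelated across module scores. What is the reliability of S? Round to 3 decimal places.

Var(E+S) = 2 + 2·0.64 = 3.280.
True-score variance = ρ_E + ρ_S + 2·0.64, so 0.8780 = (0.94 + ρ_S + 1.28) / 3.280.
ρ_S = 0.8780·3.280 − 0.94 − 1.28 = 0.660.

0.660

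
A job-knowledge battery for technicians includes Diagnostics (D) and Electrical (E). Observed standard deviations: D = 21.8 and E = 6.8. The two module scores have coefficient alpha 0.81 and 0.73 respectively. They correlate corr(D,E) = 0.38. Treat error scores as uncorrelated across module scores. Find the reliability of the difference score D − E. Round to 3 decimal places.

0.749

Var(D−E) = 21.8² + 6.8² − 2·21.8·6.8·0.38 = 521.48 − 112.662 = 408.818.
Because errors are independent across components, Cov(Tᵢ,Tⱼ) = Cov(Xᵢ,Xⱼ); the off-diagonal part of the true-score variance is the same as above.
True-score variance = [21.8²·0.81 + 6.8²·0.73] − 112.662 = 418.7 − 112.662 = 306.037.
Reliability = 306.037 / 408.818 = 0.749.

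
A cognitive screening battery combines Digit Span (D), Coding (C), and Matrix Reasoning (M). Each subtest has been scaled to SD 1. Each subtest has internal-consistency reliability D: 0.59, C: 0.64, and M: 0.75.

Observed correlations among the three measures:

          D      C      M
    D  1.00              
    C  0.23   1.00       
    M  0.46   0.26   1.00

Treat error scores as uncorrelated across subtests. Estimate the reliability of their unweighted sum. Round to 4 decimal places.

0.7918

Var(D+C+M) = 3 + 2·[0.23 + 0.46 + 0.26] = 3 + 1.9 = 4.9.
Under uncorrelated errors the observed covariances equal the true-score covariances, so only the own-variance terms attenuate.
True-score variance = [0.59 + 0.64 + 0.75] + 1.9 = 1.98 + 1.9 = 3.88.
Reliability = 3.88 / 4.9 = 0.7918.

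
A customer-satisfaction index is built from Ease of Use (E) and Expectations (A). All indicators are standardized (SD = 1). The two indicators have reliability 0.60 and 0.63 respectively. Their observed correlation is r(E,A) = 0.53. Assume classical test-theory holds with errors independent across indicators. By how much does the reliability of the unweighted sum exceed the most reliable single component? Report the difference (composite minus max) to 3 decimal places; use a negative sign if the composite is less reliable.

0.118

Var(sum) = 2 + 1.06 = 3.06; true-score variance = 1.23 + 1.06 = 2.29; composite reliability = 0.7484.
Max component reliability = 0.6300.
Difference = 0.7484 − 0.6300 = 0.118.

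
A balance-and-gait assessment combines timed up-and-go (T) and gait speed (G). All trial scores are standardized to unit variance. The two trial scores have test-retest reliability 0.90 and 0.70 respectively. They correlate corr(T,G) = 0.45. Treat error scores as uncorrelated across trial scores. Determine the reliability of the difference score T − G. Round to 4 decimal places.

Var(T−G) = 1 + 1 − 2·0.45 = 2 − 0.9 = 1.1.
Because errors are independent across components, Cov(Tᵢ,Tⱼ) = Cov(Xᵢ,Xⱼ); the off-diagonal part of the true-score variance is the same as above.
True-score variance = [0.90 + 0.70] − 0.9 = 1.6 − 0.9 = 0.7.
Reliability = 0.7 / 1.1 = 0.6364.

0.6364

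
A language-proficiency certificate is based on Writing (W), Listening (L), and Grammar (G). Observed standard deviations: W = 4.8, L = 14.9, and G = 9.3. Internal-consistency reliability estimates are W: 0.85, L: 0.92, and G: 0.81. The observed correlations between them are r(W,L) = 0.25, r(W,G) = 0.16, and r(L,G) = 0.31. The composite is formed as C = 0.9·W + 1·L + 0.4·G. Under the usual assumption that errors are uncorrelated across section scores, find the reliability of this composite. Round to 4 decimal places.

Var(C) = 0.9²·4.8² + 14.9² + 0.4²·9.3² + 2·[0.9·4.8·14.9·0.25 + 0.36·4.8·9.3·0.16 + 0.4·14.9·9.3·0.31] = 254.511 + 71.6919 = 326.203.
Because errors are independent across components, Cov(Tᵢ,Tⱼ) = Cov(Xᵢ,Xⱼ); the off-diagonal part of the true-score variance is the same as above.
True-score variance = [0.9²·4.8²·0.85 + 14.9²·0.92 + 0.4²·9.3²·0.81] + 71.6919 = 231.321 + 71.6919 = 303.013.
Reliability = 303.013 / 326.203 = 0.9289.

0.9289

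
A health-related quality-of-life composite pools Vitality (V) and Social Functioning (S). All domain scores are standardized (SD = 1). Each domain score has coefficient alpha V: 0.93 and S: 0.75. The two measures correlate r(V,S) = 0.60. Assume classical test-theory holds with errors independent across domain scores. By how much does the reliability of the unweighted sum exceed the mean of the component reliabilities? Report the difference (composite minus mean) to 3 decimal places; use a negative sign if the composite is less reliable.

Var(sum) = 2 + 1.2 = 3.2; true-score variance = 1.68 + 1.2 = 2.88; composite reliability = 0.9000.
Mean component reliability = 0.8400.
Difference = 0.9000 − 0.8400 = 0.060.

0.060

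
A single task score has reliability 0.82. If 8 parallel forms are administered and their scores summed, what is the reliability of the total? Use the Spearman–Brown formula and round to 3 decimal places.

ρ_k = kρ / (1 + (k−1)ρ) = 8·0.82 / (1 + 7·0.82) = 6.560 / 6.740 = 0.973.

0.973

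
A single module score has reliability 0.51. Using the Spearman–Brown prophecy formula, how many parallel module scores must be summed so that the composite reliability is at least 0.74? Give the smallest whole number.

3

k ≥ ρ*(1−ρ₁)/(ρ₁(1−ρ*)) = 0.74·0.49 / (0.51·0.26) = 2.735.
Smallest integer k = 3.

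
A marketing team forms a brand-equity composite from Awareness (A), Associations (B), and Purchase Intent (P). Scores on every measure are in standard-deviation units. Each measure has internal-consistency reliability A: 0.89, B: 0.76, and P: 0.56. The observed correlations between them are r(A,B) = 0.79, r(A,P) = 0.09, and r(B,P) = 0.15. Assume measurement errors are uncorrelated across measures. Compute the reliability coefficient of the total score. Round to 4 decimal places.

Var(A+B+P) = 3 + 2·[0.79 + 0.09 + 0.15] = 3 + 2.06 = 5.06.
Because errors are independent across components, Cov(Tᵢ,Tⱼ) = Cov(Xᵢ,Xⱼ); the off-diagonal part of the true-score variance is the same as above.
True-score variance = [0.89 + 0.76 + 0.56] + 2.06 = 2.21 + 2.06 = 4.27.
Reliability = 4.27 / 5.06 = 0.8439.

0.8439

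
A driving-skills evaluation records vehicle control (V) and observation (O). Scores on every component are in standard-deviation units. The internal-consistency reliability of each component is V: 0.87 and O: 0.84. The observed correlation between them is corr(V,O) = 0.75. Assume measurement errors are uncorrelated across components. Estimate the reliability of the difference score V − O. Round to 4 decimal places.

0.4200

Var(V−O) = 1 + 1 − 2·0.75 = 2 − 1.5 = 0.5.
With uncorrelated errors the cross-covariances are all true-score covariance, so they carry over unchanged; only the diagonal terms shrink to ρᵢσᵢ².
True-score variance = [0.87 + 0.84] − 1.5 = 1.71 − 1.5 = 0.21.
Reliability = 0.21 / 0.5 = 0.4200.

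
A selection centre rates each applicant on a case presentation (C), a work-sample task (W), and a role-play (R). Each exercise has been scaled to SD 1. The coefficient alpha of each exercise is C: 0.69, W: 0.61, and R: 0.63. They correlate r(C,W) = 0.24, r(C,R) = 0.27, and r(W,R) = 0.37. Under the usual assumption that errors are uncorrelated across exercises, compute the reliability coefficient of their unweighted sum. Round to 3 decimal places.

Var(C+W+R) = 3 + 2·[0.24 + 0.27 + 0.37] = 3 + 1.76 = 4.76.
Because errors are independent across components, Cov(Tᵢ,Tⱼ) = Cov(Xᵢ,Xⱼ); the off-diagonal part of the true-score variance is the same as above.
True-score variance = [0.69 + 0.61 + 0.63] + 1.76 = 1.93 + 1.76 = 3.69.
Reliability = 3.69 / 4.76 = 0.775.

0.775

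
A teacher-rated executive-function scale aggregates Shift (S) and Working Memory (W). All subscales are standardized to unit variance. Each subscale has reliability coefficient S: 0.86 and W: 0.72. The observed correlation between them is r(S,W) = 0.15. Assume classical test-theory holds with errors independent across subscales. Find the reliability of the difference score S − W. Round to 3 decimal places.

0.753

Var(S−W) = 1 + 1 − 2·0.15 = 2 − 0.3 = 1.7.
Under uncorrelated errors the observed covariances equal the true-score covariances, so only the own-variance terms attenuate.
True-score variance = [0.86 + 0.72] − 0.3 = 1.58 − 0.3 = 1.28.
Reliability = 1.28 / 1.7 = 0.753.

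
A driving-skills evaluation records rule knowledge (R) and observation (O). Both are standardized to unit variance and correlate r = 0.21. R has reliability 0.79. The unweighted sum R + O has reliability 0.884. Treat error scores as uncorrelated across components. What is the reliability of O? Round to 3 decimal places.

0.929

Var(R+O) = 2 + 2·0.21 = 2.420.
True-score variance = ρ_R + ρ_O + 2·0.21, so 0.884 = (0.79 + ρ_O + 0.42) / 2.420.
ρ_O = 0.884·2.420 − 0.79 − 0.42 = 0.929.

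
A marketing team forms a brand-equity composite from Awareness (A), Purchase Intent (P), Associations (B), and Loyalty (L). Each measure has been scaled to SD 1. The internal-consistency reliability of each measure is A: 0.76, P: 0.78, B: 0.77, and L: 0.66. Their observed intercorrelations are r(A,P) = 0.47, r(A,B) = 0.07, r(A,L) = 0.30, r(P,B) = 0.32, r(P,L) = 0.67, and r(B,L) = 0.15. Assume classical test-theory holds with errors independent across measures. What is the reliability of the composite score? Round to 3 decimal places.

Var(A+P+B+L) = 4 + 2·[0.47 + 0.07 + 0.30 + 0.32 + 0.67 + 0.15] = 4 + 3.96 = 7.96.
With uncorrelated errors the cross-covariances are all true-score covariance, so they carry over unchanged; only the diagonal terms shrink to ρᵢσᵢ².
True-score variance = [0.76 + 0.78 + 0.77 + 0.66] + 3.96 = 2.97 + 3.96 = 6.93.
Reliability = 6.93 / 7.96 = 0.871.

0.871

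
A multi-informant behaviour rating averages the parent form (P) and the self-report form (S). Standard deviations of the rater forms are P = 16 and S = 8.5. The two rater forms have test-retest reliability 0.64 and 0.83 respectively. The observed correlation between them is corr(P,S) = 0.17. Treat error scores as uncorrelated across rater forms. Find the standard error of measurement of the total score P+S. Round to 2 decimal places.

10.22

Var(total) = 328.25 + 46.24 = 374.49.
True-score variance = 223.808 + 46.24 = 270.048, so reliability = 0.7211.
Error variance = 374.49 − 270.048 = 104.442; SEM = √104.442 = 10.22.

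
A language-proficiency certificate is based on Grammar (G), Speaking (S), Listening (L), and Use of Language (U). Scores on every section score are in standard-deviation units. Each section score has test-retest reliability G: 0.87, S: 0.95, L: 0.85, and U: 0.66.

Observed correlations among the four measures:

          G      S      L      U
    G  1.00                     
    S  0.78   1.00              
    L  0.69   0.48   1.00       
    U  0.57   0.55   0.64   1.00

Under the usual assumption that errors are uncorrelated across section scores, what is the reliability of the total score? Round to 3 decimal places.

Var(G+S+L+U) = 4 + 2·[0.78 + 0.69 + 0.57 + 0.48 + 0.55 + 0.64] = 4 + 7.42 = 11.42.
Under uncorrelated errors the observed covariances equal the true-score covariances, so only the own-variance terms attenuate.
True-score variance = [0.87 + 0.95 + 0.85 + 0.66] + 7.42 = 3.33 + 7.42 = 10.75.
Reliability = 10.75 / 11.42 = 0.941.

0.941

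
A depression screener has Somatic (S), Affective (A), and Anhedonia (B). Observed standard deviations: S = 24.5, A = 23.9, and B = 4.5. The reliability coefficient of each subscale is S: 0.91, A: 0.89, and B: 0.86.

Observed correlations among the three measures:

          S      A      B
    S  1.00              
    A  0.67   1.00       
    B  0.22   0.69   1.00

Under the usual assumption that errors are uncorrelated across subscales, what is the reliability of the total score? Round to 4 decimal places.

Var(S+A+B) = 24.5² + 23.9² + 4.5² + 2·[24.5·23.9·0.67 + 24.5·4.5·0.22 + 23.9·4.5·0.69] = 1191.71 + 981.566 = 2173.28.
Under uncorrelated errors the observed covariances equal the true-score covariances, so only the own-variance terms attenuate.
True-score variance = [24.5²·0.91 + 23.9²·0.89 + 4.5²·0.86] + 981.566 = 1072.02 + 981.566 = 2053.59.
Reliability = 2053.59 / 2173.28 = 0.9449.

0.9449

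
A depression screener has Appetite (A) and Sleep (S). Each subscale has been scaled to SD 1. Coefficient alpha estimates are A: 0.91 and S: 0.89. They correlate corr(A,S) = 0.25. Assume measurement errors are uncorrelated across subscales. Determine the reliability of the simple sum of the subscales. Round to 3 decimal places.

0.920

Var(A+S) = 2 + 2·[0.25] = 2 + 0.5 = 2.5.
Because errors are independent across components, Cov(Tᵢ,Tⱼ) = Cov(Xᵢ,Xⱼ); the off-diagonal part of the true-score variance is the same as above.
True-score variance = [0.91 + 0.89] + 0.5 = 1.8 + 0.5 = 2.3.
Reliability = 2.3 / 2.5 = 0.920.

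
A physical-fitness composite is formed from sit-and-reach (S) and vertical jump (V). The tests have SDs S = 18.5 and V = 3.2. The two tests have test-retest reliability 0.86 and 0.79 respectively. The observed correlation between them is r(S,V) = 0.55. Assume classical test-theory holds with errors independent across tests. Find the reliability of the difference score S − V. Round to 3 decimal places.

0.826

Var(S−V) = 18.5² + 3.2² − 2·18.5·3.2·0.55 = 352.49 − 65.12 = 287.37.
Because errors are independent across components, Cov(Tᵢ,Tⱼ) = Cov(Xᵢ,Xⱼ); the off-diagonal part of the true-score variance is the same as above.
True-score variance = [18.5²·0.86 + 3.2²·0.79] − 65.12 = 302.425 − 65.12 = 237.305.
Reliability = 237.305 / 287.37 = 0.826.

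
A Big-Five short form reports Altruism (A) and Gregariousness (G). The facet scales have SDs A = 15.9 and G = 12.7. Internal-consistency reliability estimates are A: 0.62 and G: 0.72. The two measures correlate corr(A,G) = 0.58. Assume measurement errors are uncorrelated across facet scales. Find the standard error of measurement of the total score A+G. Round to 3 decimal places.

Var(total) = 414.1 + 234.239 = 648.339.
True-score variance = 272.871 + 234.239 = 507.11, so reliability = 0.7822.
Error variance = 648.339 − 507.11 = 141.229; SEM = √141.229 = 11.884.

11.884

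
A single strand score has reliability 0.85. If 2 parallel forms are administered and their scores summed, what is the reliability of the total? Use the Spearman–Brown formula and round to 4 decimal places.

ρ_k = kρ / (1 + (k−1)ρ) = 2·0.85 / (1 + 1·0.85) = 1.700 / 1.850 = 0.9189.

0.9189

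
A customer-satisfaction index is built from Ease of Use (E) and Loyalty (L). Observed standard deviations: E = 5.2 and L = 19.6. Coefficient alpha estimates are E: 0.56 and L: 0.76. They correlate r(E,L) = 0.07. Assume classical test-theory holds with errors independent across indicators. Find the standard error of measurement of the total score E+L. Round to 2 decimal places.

Var(total) = 411.2 + 14.2688 = 425.469.
True-score variance = 307.104 + 14.2688 = 321.373, so reliability = 0.7553.
Error variance = 425.469 − 321.373 = 104.096; SEM = √104.096 = 10.20.

10.20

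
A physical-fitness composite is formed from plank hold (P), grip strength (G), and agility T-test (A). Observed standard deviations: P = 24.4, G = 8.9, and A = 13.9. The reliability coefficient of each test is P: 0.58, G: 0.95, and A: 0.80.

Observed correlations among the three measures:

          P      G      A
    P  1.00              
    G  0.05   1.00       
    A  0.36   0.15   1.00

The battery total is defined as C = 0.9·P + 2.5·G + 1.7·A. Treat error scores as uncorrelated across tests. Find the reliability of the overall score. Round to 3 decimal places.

0.840

Var(C) = 0.9²·24.4² + 2.5²·8.9² + 1.7²·13.9² + 2·[2.25·24.4·8.9·0.05 + 1.53·24.4·13.9·0.36 + 4.25·8.9·13.9·0.15] = 1535.68 + 580.21 = 2115.89.
Under uncorrelated errors the observed covariances equal the true-score covariances, so only the own-variance terms attenuate.
True-score variance = [0.9²·24.4²·0.58 + 2.5²·8.9²·0.95 + 1.7²·13.9²·0.80] + 580.21 = 1196.71 + 580.21 = 1776.92.
Reliability = 1776.92 / 2115.89 = 0.840.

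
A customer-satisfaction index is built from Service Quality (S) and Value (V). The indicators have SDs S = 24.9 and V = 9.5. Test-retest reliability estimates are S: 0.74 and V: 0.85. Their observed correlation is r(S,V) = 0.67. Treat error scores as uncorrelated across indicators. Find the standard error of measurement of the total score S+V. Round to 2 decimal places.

13.22

Var(total) = 710.26 + 316.977 = 1027.24.
True-score variance = 535.52 + 316.977 = 852.497, so reliability = 0.8299.
Error variance = 1027.24 − 852.497 = 174.74; SEM = √174.74 = 13.22.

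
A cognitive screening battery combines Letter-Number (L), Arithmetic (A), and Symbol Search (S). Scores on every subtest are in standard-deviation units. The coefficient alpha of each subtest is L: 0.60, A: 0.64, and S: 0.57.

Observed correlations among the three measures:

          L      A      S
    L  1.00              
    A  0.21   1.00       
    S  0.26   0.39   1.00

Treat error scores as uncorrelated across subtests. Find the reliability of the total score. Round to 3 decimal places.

Var(L+A+S) = 3 + 2·[0.21 + 0.26 + 0.39] = 3 + 1.72 = 4.72.
With uncorrelated errors the cross-covariances are all true-score covariance, so they carry over unchanged; only the diagonal terms shrink to ρᵢσᵢ².
True-score variance = [0.60 + 0.64 + 0.57] + 1.72 = 1.81 + 1.72 = 3.53.
Reliability = 3.53 / 4.72 = 0.748.

0.748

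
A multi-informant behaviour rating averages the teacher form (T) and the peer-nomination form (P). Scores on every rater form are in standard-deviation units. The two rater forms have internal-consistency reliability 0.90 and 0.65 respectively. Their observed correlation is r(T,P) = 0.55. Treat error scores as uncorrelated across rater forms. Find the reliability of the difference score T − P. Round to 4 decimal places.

0.5000

Var(T−P) = 1 + 1 − 2·0.55 = 2 − 1.1 = 0.9.
With uncorrelated errors the cross-covariances are all true-score covariance, so they carry over unchanged; only the diagonal terms shrink to ρᵢσᵢ².
True-score variance = [0.90 + 0.65] − 1.1 = 1.55 − 1.1 = 0.45.
Reliability = 0.45 / 0.9 = 0.5000.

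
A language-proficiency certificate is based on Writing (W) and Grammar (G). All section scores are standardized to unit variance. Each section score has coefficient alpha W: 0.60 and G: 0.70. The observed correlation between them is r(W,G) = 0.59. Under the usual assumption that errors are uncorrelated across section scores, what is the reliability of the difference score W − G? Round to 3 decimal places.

0.146

Var(W−G) = 1 + 1 − 2·0.59 = 2 − 1.18 = 0.82.
Because errors are independent across components, Cov(Tᵢ,Tⱼ) = Cov(Xᵢ,Xⱼ); the off-diagonal part of the true-score variance is the same as above.
True-score variance = [0.60 + 0.70] − 1.18 = 1.3 − 1.18 = 0.12.
Reliability = 0.12 / 0.82 = 0.146.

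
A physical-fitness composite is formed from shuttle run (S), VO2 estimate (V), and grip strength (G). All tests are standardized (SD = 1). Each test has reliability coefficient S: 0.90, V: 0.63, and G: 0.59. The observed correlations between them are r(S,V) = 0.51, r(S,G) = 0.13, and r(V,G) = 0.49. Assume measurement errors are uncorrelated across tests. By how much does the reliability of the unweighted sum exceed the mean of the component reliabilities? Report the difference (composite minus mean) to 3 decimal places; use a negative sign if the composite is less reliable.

Var(sum) = 3 + 2.26 = 5.26; true-score variance = 2.12 + 2.26 = 4.38; composite reliability = 0.8327.
Mean component reliability = 0.7067.
Difference = 0.8327 − 0.7067 = 0.126.

0.126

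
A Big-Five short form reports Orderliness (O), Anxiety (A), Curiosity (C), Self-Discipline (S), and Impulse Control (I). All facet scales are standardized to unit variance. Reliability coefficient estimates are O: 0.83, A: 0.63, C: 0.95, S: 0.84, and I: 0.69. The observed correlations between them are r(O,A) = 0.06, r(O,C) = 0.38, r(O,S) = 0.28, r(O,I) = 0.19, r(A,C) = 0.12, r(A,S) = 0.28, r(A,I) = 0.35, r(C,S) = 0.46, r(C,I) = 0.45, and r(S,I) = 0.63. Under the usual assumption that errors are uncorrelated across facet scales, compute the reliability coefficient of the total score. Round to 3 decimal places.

Var(O+A+C+S+I) = 5 + 2·[0.06 + 0.38 + 0.28 + 0.19 + 0.12 + 0.28 + 0.35 + 0.46 + 0.45 + 0.63] = 5 + 6.4 = 11.4.
Under uncorrelated errors the observed covariances equal the true-score covariances, so only the own-variance terms attenuate.
True-score variance = [0.83 + 0.63 + 0.95 + 0.84 + 0.69] + 6.4 = 3.94 + 6.4 = 10.34.
Reliability = 10.34 / 11.4 = 0.907.

0.907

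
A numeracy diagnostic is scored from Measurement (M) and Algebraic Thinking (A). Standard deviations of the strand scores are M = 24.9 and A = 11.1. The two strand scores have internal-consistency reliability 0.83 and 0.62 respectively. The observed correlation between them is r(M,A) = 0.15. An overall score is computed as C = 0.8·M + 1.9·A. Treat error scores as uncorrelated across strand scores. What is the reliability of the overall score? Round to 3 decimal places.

0.756

Var(C) = 0.8²·24.9² + 1.9²·11.1² + 2·[1.52·24.9·11.1·0.15] = 841.594 + 126.034 = 967.628.
Under uncorrelated errors the observed covariances equal the true-score covariances, so only the own-variance terms attenuate.
True-score variance = [0.8²·24.9²·0.83 + 1.9²·11.1²·0.62] + 126.034 = 605.118 + 126.034 = 731.152.
Reliability = 731.152 / 967.628 = 0.756.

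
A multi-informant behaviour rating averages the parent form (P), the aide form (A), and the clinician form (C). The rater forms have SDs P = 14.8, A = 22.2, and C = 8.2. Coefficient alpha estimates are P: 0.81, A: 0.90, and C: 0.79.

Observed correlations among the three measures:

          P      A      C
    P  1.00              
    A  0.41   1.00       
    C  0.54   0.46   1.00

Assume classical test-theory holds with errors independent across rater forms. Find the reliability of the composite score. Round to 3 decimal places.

Var(P+A+C) = 14.8² + 22.2² + 8.2² + 2·[14.8·22.2·0.41 + 14.8·8.2·0.54 + 22.2·8.2·0.46] = 779.12 + 567.965 = 1347.08.
With uncorrelated errors the cross-covariances are all true-score covariance, so they carry over unchanged; only the diagonal terms shrink to ρᵢσᵢ².
True-score variance = [14.8²·0.81 + 22.2²·0.90 + 8.2²·0.79] + 567.965 = 674.098 + 567.965 = 1242.06.
Reliability = 1242.06 / 1347.08 = 0.922.

0.922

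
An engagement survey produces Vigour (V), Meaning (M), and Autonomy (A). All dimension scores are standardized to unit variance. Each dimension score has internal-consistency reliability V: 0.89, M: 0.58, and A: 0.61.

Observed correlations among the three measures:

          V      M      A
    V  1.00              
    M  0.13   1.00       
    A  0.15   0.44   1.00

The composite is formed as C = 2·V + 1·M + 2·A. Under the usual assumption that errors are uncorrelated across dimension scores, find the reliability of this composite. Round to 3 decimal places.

0.806

Var(C) = 2² + 1 + 2² + 2·[2·0.13 + 4·0.15 + 2·0.44] = 9 + 3.48 = 12.48.
Because errors are independent across components, Cov(Tᵢ,Tⱼ) = Cov(Xᵢ,Xⱼ); the off-diagonal part of the true-score variance is the same as above.
True-score variance = [2²·0.89 + 0.58 + 2²·0.61] + 3.48 = 6.58 + 3.48 = 10.06.
Reliability = 10.06 / 12.48 = 0.806.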